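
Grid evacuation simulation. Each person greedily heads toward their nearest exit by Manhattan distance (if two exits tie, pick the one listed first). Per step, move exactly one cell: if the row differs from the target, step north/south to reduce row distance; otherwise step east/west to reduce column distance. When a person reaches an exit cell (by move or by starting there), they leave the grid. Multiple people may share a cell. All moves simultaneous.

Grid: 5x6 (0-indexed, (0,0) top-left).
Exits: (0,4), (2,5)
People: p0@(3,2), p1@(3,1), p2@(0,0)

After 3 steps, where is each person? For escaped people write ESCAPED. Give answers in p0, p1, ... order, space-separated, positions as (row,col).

Step 1: p0:(3,2)->(2,2) | p1:(3,1)->(2,1) | p2:(0,0)->(0,1)
Step 2: p0:(2,2)->(2,3) | p1:(2,1)->(2,2) | p2:(0,1)->(0,2)
Step 3: p0:(2,3)->(2,4) | p1:(2,2)->(2,3) | p2:(0,2)->(0,3)

(2,4) (2,3) (0,3)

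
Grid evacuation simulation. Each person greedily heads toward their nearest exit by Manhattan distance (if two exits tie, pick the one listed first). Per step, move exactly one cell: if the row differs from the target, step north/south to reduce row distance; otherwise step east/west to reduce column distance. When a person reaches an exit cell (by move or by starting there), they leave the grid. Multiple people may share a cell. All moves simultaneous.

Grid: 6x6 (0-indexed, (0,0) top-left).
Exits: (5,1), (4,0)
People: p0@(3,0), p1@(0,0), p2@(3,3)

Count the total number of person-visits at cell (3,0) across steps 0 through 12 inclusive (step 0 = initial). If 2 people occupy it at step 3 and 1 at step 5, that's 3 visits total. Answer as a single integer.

Step 0: p0@(3,0) p1@(0,0) p2@(3,3) -> at (3,0): 1 [p0], cum=1
Step 1: p0@ESC p1@(1,0) p2@(4,3) -> at (3,0): 0 [-], cum=1
Step 2: p0@ESC p1@(2,0) p2@(5,3) -> at (3,0): 0 [-], cum=1
Step 3: p0@ESC p1@(3,0) p2@(5,2) -> at (3,0): 1 [p1], cum=2
Step 4: p0@ESC p1@ESC p2@ESC -> at (3,0): 0 [-], cum=2
Total visits = 2

Answer: 2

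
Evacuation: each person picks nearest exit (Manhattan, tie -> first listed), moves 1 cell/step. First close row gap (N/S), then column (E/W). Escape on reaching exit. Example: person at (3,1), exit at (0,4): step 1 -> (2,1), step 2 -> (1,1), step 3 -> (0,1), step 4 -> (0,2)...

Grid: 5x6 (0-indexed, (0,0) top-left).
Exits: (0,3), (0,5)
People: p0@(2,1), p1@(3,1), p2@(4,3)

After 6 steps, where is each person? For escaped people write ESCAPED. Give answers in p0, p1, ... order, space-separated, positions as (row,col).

Step 1: p0:(2,1)->(1,1) | p1:(3,1)->(2,1) | p2:(4,3)->(3,3)
Step 2: p0:(1,1)->(0,1) | p1:(2,1)->(1,1) | p2:(3,3)->(2,3)
Step 3: p0:(0,1)->(0,2) | p1:(1,1)->(0,1) | p2:(2,3)->(1,3)
Step 4: p0:(0,2)->(0,3)->EXIT | p1:(0,1)->(0,2) | p2:(1,3)->(0,3)->EXIT
Step 5: p0:escaped | p1:(0,2)->(0,3)->EXIT | p2:escaped

ESCAPED ESCAPED ESCAPED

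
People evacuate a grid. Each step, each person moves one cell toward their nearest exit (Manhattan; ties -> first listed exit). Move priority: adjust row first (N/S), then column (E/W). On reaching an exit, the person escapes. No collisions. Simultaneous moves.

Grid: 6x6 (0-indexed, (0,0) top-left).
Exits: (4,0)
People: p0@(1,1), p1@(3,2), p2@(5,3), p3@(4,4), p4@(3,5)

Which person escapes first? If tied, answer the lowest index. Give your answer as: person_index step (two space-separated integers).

Step 1: p0:(1,1)->(2,1) | p1:(3,2)->(4,2) | p2:(5,3)->(4,3) | p3:(4,4)->(4,3) | p4:(3,5)->(4,5)
Step 2: p0:(2,1)->(3,1) | p1:(4,2)->(4,1) | p2:(4,3)->(4,2) | p3:(4,3)->(4,2) | p4:(4,5)->(4,4)
Step 3: p0:(3,1)->(4,1) | p1:(4,1)->(4,0)->EXIT | p2:(4,2)->(4,1) | p3:(4,2)->(4,1) | p4:(4,4)->(4,3)
Step 4: p0:(4,1)->(4,0)->EXIT | p1:escaped | p2:(4,1)->(4,0)->EXIT | p3:(4,1)->(4,0)->EXIT | p4:(4,3)->(4,2)
Step 5: p0:escaped | p1:escaped | p2:escaped | p3:escaped | p4:(4,2)->(4,1)
Step 6: p0:escaped | p1:escaped | p2:escaped | p3:escaped | p4:(4,1)->(4,0)->EXIT
Exit steps: [4, 3, 4, 4, 6]
First to escape: p1 at step 3

Answer: 1 3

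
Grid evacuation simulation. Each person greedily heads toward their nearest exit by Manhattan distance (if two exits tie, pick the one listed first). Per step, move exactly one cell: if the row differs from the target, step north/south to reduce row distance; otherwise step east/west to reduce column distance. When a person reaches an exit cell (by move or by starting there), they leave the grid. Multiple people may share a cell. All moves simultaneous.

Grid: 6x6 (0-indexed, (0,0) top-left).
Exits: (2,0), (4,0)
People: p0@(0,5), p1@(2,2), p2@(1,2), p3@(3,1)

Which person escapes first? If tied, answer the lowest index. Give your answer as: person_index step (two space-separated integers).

Answer: 1 2

Derivation:
Step 1: p0:(0,5)->(1,5) | p1:(2,2)->(2,1) | p2:(1,2)->(2,2) | p3:(3,1)->(2,1)
Step 2: p0:(1,5)->(2,5) | p1:(2,1)->(2,0)->EXIT | p2:(2,2)->(2,1) | p3:(2,1)->(2,0)->EXIT
Step 3: p0:(2,5)->(2,4) | p1:escaped | p2:(2,1)->(2,0)->EXIT | p3:escaped
Step 4: p0:(2,4)->(2,3) | p1:escaped | p2:escaped | p3:escaped
Step 5: p0:(2,3)->(2,2) | p1:escaped | p2:escaped | p3:escaped
Step 6: p0:(2,2)->(2,1) | p1:escaped | p2:escaped | p3:escaped
Step 7: p0:(2,1)->(2,0)->EXIT | p1:escaped | p2:escaped | p3:escaped
Exit steps: [7, 2, 3, 2]
First to escape: p1 at step 2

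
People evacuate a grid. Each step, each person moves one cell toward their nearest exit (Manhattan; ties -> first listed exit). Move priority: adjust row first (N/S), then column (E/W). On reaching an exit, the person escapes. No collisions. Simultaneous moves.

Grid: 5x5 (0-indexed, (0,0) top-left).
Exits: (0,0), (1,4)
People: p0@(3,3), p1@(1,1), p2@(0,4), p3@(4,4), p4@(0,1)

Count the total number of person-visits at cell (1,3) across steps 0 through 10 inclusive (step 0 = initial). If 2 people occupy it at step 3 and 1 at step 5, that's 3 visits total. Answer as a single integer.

Step 0: p0@(3,3) p1@(1,1) p2@(0,4) p3@(4,4) p4@(0,1) -> at (1,3): 0 [-], cum=0
Step 1: p0@(2,3) p1@(0,1) p2@ESC p3@(3,4) p4@ESC -> at (1,3): 0 [-], cum=0
Step 2: p0@(1,3) p1@ESC p2@ESC p3@(2,4) p4@ESC -> at (1,3): 1 [p0], cum=1
Step 3: p0@ESC p1@ESC p2@ESC p3@ESC p4@ESC -> at (1,3): 0 [-], cum=1
Total visits = 1

Answer: 1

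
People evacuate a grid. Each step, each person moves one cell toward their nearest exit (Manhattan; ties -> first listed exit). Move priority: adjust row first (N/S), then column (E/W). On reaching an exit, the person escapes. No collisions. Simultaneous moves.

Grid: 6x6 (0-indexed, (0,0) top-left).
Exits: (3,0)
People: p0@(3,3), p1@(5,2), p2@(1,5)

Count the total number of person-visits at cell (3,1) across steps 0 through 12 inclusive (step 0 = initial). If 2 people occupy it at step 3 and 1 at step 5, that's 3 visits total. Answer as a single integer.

Step 0: p0@(3,3) p1@(5,2) p2@(1,5) -> at (3,1): 0 [-], cum=0
Step 1: p0@(3,2) p1@(4,2) p2@(2,5) -> at (3,1): 0 [-], cum=0
Step 2: p0@(3,1) p1@(3,2) p2@(3,5) -> at (3,1): 1 [p0], cum=1
Step 3: p0@ESC p1@(3,1) p2@(3,4) -> at (3,1): 1 [p1], cum=2
Step 4: p0@ESC p1@ESC p2@(3,3) -> at (3,1): 0 [-], cum=2
Step 5: p0@ESC p1@ESC p2@(3,2) -> at (3,1): 0 [-], cum=2
Step 6: p0@ESC p1@ESC p2@(3,1) -> at (3,1): 1 [p2], cum=3
Step 7: p0@ESC p1@ESC p2@ESC -> at (3,1): 0 [-], cum=3
Total visits = 3

Answer: 3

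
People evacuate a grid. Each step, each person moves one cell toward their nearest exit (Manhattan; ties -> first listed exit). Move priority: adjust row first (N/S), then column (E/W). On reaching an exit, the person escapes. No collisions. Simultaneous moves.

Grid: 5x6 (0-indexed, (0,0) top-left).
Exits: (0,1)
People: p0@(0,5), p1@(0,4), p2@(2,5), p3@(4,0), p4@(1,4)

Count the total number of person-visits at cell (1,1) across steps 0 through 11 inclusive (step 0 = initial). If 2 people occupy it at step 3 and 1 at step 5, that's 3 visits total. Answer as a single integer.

Answer: 0

Derivation:
Step 0: p0@(0,5) p1@(0,4) p2@(2,5) p3@(4,0) p4@(1,4) -> at (1,1): 0 [-], cum=0
Step 1: p0@(0,4) p1@(0,3) p2@(1,5) p3@(3,0) p4@(0,4) -> at (1,1): 0 [-], cum=0
Step 2: p0@(0,3) p1@(0,2) p2@(0,5) p3@(2,0) p4@(0,3) -> at (1,1): 0 [-], cum=0
Step 3: p0@(0,2) p1@ESC p2@(0,4) p3@(1,0) p4@(0,2) -> at (1,1): 0 [-], cum=0
Step 4: p0@ESC p1@ESC p2@(0,3) p3@(0,0) p4@ESC -> at (1,1): 0 [-], cum=0
Step 5: p0@ESC p1@ESC p2@(0,2) p3@ESC p4@ESC -> at (1,1): 0 [-], cum=0
Step 6: p0@ESC p1@ESC p2@ESC p3@ESC p4@ESC -> at (1,1): 0 [-], cum=0
Total visits = 0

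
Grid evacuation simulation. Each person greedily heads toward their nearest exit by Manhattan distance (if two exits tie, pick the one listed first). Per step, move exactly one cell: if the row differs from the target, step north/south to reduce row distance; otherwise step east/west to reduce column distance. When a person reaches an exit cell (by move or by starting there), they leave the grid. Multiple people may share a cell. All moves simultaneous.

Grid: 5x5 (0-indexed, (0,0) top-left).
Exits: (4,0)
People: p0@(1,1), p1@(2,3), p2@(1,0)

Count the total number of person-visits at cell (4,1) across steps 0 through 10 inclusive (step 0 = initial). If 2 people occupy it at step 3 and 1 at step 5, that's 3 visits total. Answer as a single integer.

Step 0: p0@(1,1) p1@(2,3) p2@(1,0) -> at (4,1): 0 [-], cum=0
Step 1: p0@(2,1) p1@(3,3) p2@(2,0) -> at (4,1): 0 [-], cum=0
Step 2: p0@(3,1) p1@(4,3) p2@(3,0) -> at (4,1): 0 [-], cum=0
Step 3: p0@(4,1) p1@(4,2) p2@ESC -> at (4,1): 1 [p0], cum=1
Step 4: p0@ESC p1@(4,1) p2@ESC -> at (4,1): 1 [p1], cum=2
Step 5: p0@ESC p1@ESC p2@ESC -> at (4,1): 0 [-], cum=2
Total visits = 2

Answer: 2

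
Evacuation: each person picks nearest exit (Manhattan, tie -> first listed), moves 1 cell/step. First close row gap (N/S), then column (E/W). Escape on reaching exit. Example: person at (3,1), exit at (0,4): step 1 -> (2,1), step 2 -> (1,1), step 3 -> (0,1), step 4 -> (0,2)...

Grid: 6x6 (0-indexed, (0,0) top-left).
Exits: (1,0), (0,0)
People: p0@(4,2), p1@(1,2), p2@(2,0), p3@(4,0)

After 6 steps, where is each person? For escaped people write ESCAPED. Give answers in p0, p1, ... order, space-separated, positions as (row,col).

Step 1: p0:(4,2)->(3,2) | p1:(1,2)->(1,1) | p2:(2,0)->(1,0)->EXIT | p3:(4,0)->(3,0)
Step 2: p0:(3,2)->(2,2) | p1:(1,1)->(1,0)->EXIT | p2:escaped | p3:(3,0)->(2,0)
Step 3: p0:(2,2)->(1,2) | p1:escaped | p2:escaped | p3:(2,0)->(1,0)->EXIT
Step 4: p0:(1,2)->(1,1) | p1:escaped | p2:escaped | p3:escaped
Step 5: p0:(1,1)->(1,0)->EXIT | p1:escaped | p2:escaped | p3:escaped

ESCAPED ESCAPED ESCAPED ESCAPED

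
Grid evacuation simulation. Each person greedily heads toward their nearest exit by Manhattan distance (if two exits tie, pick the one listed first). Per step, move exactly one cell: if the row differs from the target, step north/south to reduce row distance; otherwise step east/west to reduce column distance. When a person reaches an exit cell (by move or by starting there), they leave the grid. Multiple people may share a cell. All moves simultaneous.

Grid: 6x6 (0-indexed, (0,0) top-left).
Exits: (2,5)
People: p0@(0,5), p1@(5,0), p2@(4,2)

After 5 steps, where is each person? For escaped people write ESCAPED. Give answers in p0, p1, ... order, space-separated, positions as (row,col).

Step 1: p0:(0,5)->(1,5) | p1:(5,0)->(4,0) | p2:(4,2)->(3,2)
Step 2: p0:(1,5)->(2,5)->EXIT | p1:(4,0)->(3,0) | p2:(3,2)->(2,2)
Step 3: p0:escaped | p1:(3,0)->(2,0) | p2:(2,2)->(2,3)
Step 4: p0:escaped | p1:(2,0)->(2,1) | p2:(2,3)->(2,4)
Step 5: p0:escaped | p1:(2,1)->(2,2) | p2:(2,4)->(2,5)->EXIT

ESCAPED (2,2) ESCAPED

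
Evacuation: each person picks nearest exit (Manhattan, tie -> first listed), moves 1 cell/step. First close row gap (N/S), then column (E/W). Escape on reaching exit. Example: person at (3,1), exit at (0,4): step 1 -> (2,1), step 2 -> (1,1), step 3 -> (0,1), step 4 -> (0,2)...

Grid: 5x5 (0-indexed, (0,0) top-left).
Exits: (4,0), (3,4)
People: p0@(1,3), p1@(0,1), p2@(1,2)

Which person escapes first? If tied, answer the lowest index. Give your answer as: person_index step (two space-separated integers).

Step 1: p0:(1,3)->(2,3) | p1:(0,1)->(1,1) | p2:(1,2)->(2,2)
Step 2: p0:(2,3)->(3,3) | p1:(1,1)->(2,1) | p2:(2,2)->(3,2)
Step 3: p0:(3,3)->(3,4)->EXIT | p1:(2,1)->(3,1) | p2:(3,2)->(3,3)
Step 4: p0:escaped | p1:(3,1)->(4,1) | p2:(3,3)->(3,4)->EXIT
Step 5: p0:escaped | p1:(4,1)->(4,0)->EXIT | p2:escaped
Exit steps: [3, 5, 4]
First to escape: p0 at step 3

Answer: 0 3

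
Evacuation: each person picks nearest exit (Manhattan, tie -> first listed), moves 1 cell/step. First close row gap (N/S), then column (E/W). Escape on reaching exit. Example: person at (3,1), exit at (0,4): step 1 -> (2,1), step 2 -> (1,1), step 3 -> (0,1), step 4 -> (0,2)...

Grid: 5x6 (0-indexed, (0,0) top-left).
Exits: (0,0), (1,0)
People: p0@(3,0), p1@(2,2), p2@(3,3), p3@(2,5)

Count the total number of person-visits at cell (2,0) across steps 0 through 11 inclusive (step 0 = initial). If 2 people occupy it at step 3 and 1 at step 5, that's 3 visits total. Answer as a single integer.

Step 0: p0@(3,0) p1@(2,2) p2@(3,3) p3@(2,5) -> at (2,0): 0 [-], cum=0
Step 1: p0@(2,0) p1@(1,2) p2@(2,3) p3@(1,5) -> at (2,0): 1 [p0], cum=1
Step 2: p0@ESC p1@(1,1) p2@(1,3) p3@(1,4) -> at (2,0): 0 [-], cum=1
Step 3: p0@ESC p1@ESC p2@(1,2) p3@(1,3) -> at (2,0): 0 [-], cum=1
Step 4: p0@ESC p1@ESC p2@(1,1) p3@(1,2) -> at (2,0): 0 [-], cum=1
Step 5: p0@ESC p1@ESC p2@ESC p3@(1,1) -> at (2,0): 0 [-], cum=1
Step 6: p0@ESC p1@ESC p2@ESC p3@ESC -> at (2,0): 0 [-], cum=1
Total visits = 1

Answer: 1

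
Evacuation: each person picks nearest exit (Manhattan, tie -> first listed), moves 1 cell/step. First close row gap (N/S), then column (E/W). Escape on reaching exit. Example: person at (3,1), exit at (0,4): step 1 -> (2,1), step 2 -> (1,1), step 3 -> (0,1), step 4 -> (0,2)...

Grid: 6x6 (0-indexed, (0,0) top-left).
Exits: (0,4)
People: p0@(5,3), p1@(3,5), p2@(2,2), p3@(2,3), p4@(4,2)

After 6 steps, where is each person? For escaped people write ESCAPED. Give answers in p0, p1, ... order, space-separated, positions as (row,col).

Step 1: p0:(5,3)->(4,3) | p1:(3,5)->(2,5) | p2:(2,2)->(1,2) | p3:(2,3)->(1,3) | p4:(4,2)->(3,2)
Step 2: p0:(4,3)->(3,3) | p1:(2,5)->(1,5) | p2:(1,2)->(0,2) | p3:(1,3)->(0,3) | p4:(3,2)->(2,2)
Step 3: p0:(3,3)->(2,3) | p1:(1,5)->(0,5) | p2:(0,2)->(0,3) | p3:(0,3)->(0,4)->EXIT | p4:(2,2)->(1,2)
Step 4: p0:(2,3)->(1,3) | p1:(0,5)->(0,4)->EXIT | p2:(0,3)->(0,4)->EXIT | p3:escaped | p4:(1,2)->(0,2)
Step 5: p0:(1,3)->(0,3) | p1:escaped | p2:escaped | p3:escaped | p4:(0,2)->(0,3)
Step 6: p0:(0,3)->(0,4)->EXIT | p1:escaped | p2:escaped | p3:escaped | p4:(0,3)->(0,4)->EXIT

ESCAPED ESCAPED ESCAPED ESCAPED ESCAPED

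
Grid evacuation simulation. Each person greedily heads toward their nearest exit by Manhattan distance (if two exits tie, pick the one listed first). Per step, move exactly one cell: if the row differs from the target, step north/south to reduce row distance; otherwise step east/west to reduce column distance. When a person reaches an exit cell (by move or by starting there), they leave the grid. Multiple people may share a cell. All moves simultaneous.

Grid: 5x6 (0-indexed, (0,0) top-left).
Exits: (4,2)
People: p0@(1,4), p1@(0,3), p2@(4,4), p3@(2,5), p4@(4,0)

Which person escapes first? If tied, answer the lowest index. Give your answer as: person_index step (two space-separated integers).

Step 1: p0:(1,4)->(2,4) | p1:(0,3)->(1,3) | p2:(4,4)->(4,3) | p3:(2,5)->(3,5) | p4:(4,0)->(4,1)
Step 2: p0:(2,4)->(3,4) | p1:(1,3)->(2,3) | p2:(4,3)->(4,2)->EXIT | p3:(3,5)->(4,5) | p4:(4,1)->(4,2)->EXIT
Step 3: p0:(3,4)->(4,4) | p1:(2,3)->(3,3) | p2:escaped | p3:(4,5)->(4,4) | p4:escaped
Step 4: p0:(4,4)->(4,3) | p1:(3,3)->(4,3) | p2:escaped | p3:(4,4)->(4,3) | p4:escaped
Step 5: p0:(4,3)->(4,2)->EXIT | p1:(4,3)->(4,2)->EXIT | p2:escaped | p3:(4,3)->(4,2)->EXIT | p4:escaped
Exit steps: [5, 5, 2, 5, 2]
First to escape: p2 at step 2

Answer: 2 2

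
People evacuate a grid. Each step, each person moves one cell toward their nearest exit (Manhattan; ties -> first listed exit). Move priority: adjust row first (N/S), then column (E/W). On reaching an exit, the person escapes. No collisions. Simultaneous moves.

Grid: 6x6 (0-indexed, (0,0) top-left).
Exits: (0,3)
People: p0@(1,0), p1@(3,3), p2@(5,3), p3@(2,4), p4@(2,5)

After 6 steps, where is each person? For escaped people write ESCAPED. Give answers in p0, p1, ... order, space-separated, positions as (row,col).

Step 1: p0:(1,0)->(0,0) | p1:(3,3)->(2,3) | p2:(5,3)->(4,3) | p3:(2,4)->(1,4) | p4:(2,5)->(1,5)
Step 2: p0:(0,0)->(0,1) | p1:(2,3)->(1,3) | p2:(4,3)->(3,3) | p3:(1,4)->(0,4) | p4:(1,5)->(0,5)
Step 3: p0:(0,1)->(0,2) | p1:(1,3)->(0,3)->EXIT | p2:(3,3)->(2,3) | p3:(0,4)->(0,3)->EXIT | p4:(0,5)->(0,4)
Step 4: p0:(0,2)->(0,3)->EXIT | p1:escaped | p2:(2,3)->(1,3) | p3:escaped | p4:(0,4)->(0,3)->EXIT
Step 5: p0:escaped | p1:escaped | p2:(1,3)->(0,3)->EXIT | p3:escaped | p4:escaped

ESCAPED ESCAPED ESCAPED ESCAPED ESCAPED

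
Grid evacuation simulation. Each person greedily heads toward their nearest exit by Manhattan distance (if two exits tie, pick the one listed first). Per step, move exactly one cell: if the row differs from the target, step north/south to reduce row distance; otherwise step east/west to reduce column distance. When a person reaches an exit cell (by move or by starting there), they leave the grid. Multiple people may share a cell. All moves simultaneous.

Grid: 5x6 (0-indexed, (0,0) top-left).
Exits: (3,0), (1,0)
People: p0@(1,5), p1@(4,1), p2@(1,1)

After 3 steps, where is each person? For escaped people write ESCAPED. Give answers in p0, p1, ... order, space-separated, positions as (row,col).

Step 1: p0:(1,5)->(1,4) | p1:(4,1)->(3,1) | p2:(1,1)->(1,0)->EXIT
Step 2: p0:(1,4)->(1,3) | p1:(3,1)->(3,0)->EXIT | p2:escaped
Step 3: p0:(1,3)->(1,2) | p1:escaped | p2:escaped

(1,2) ESCAPED ESCAPED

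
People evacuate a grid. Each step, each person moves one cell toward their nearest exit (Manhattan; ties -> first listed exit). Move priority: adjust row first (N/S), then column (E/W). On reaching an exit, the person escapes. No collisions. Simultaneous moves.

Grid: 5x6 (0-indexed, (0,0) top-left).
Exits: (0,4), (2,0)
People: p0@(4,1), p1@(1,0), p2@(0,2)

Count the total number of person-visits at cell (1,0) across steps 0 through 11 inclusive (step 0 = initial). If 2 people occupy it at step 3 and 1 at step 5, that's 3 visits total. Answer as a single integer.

Answer: 1

Derivation:
Step 0: p0@(4,1) p1@(1,0) p2@(0,2) -> at (1,0): 1 [p1], cum=1
Step 1: p0@(3,1) p1@ESC p2@(0,3) -> at (1,0): 0 [-], cum=1
Step 2: p0@(2,1) p1@ESC p2@ESC -> at (1,0): 0 [-], cum=1
Step 3: p0@ESC p1@ESC p2@ESC -> at (1,0): 0 [-], cum=1
Total visits = 1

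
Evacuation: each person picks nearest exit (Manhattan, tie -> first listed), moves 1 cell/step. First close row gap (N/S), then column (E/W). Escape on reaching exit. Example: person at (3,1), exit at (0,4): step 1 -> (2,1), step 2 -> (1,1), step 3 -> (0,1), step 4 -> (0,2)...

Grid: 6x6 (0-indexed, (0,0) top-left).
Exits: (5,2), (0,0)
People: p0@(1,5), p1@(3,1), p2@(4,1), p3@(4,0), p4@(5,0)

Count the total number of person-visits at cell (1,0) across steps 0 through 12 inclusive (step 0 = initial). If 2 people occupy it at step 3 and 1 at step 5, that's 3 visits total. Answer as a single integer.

Answer: 0

Derivation:
Step 0: p0@(1,5) p1@(3,1) p2@(4,1) p3@(4,0) p4@(5,0) -> at (1,0): 0 [-], cum=0
Step 1: p0@(0,5) p1@(4,1) p2@(5,1) p3@(5,0) p4@(5,1) -> at (1,0): 0 [-], cum=0
Step 2: p0@(0,4) p1@(5,1) p2@ESC p3@(5,1) p4@ESC -> at (1,0): 0 [-], cum=0
Step 3: p0@(0,3) p1@ESC p2@ESC p3@ESC p4@ESC -> at (1,0): 0 [-], cum=0
Step 4: p0@(0,2) p1@ESC p2@ESC p3@ESC p4@ESC -> at (1,0): 0 [-], cum=0
Step 5: p0@(0,1) p1@ESC p2@ESC p3@ESC p4@ESC -> at (1,0): 0 [-], cum=0
Step 6: p0@ESC p1@ESC p2@ESC p3@ESC p4@ESC -> at (1,0): 0 [-], cum=0
Total visits = 0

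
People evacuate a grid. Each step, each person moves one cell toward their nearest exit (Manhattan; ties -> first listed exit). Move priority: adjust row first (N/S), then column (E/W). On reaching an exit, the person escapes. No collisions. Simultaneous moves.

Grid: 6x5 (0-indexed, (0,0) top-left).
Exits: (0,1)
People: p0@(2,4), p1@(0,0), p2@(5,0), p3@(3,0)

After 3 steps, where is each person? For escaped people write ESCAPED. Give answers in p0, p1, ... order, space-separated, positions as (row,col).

Step 1: p0:(2,4)->(1,4) | p1:(0,0)->(0,1)->EXIT | p2:(5,0)->(4,0) | p3:(3,0)->(2,0)
Step 2: p0:(1,4)->(0,4) | p1:escaped | p2:(4,0)->(3,0) | p3:(2,0)->(1,0)
Step 3: p0:(0,4)->(0,3) | p1:escaped | p2:(3,0)->(2,0) | p3:(1,0)->(0,0)

(0,3) ESCAPED (2,0) (0,0)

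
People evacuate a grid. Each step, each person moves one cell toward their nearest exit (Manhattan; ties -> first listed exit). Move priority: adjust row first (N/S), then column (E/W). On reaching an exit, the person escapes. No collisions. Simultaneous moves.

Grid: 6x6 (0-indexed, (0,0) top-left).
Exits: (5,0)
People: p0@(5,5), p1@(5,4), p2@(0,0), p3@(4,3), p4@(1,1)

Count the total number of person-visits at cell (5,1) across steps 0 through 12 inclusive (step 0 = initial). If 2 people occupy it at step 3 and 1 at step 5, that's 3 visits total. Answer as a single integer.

Step 0: p0@(5,5) p1@(5,4) p2@(0,0) p3@(4,3) p4@(1,1) -> at (5,1): 0 [-], cum=0
Step 1: p0@(5,4) p1@(5,3) p2@(1,0) p3@(5,3) p4@(2,1) -> at (5,1): 0 [-], cum=0
Step 2: p0@(5,3) p1@(5,2) p2@(2,0) p3@(5,2) p4@(3,1) -> at (5,1): 0 [-], cum=0
Step 3: p0@(5,2) p1@(5,1) p2@(3,0) p3@(5,1) p4@(4,1) -> at (5,1): 2 [p1,p3], cum=2
Step 4: p0@(5,1) p1@ESC p2@(4,0) p3@ESC p4@(5,1) -> at (5,1): 2 [p0,p4], cum=4
Step 5: p0@ESC p1@ESC p2@ESC p3@ESC p4@ESC -> at (5,1): 0 [-], cum=4
Total visits = 4

Answer: 4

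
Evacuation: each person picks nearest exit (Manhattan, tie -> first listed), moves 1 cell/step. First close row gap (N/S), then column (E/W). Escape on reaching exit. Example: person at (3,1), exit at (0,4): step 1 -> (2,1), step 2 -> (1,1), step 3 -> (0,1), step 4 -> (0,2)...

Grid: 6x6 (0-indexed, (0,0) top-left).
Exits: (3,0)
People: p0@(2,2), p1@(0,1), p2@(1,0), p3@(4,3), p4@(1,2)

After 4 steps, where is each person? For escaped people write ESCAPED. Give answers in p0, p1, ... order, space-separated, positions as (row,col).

Step 1: p0:(2,2)->(3,2) | p1:(0,1)->(1,1) | p2:(1,0)->(2,0) | p3:(4,3)->(3,3) | p4:(1,2)->(2,2)
Step 2: p0:(3,2)->(3,1) | p1:(1,1)->(2,1) | p2:(2,0)->(3,0)->EXIT | p3:(3,3)->(3,2) | p4:(2,2)->(3,2)
Step 3: p0:(3,1)->(3,0)->EXIT | p1:(2,1)->(3,1) | p2:escaped | p3:(3,2)->(3,1) | p4:(3,2)->(3,1)
Step 4: p0:escaped | p1:(3,1)->(3,0)->EXIT | p2:escaped | p3:(3,1)->(3,0)->EXIT | p4:(3,1)->(3,0)->EXIT

ESCAPED ESCAPED ESCAPED ESCAPED ESCAPED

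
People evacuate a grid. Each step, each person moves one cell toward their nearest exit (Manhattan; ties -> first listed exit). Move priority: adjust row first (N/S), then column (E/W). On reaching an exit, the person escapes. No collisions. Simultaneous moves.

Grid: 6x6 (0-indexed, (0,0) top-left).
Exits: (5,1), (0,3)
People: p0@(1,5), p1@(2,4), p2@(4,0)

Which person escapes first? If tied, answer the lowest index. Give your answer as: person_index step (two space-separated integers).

Answer: 2 2

Derivation:
Step 1: p0:(1,5)->(0,5) | p1:(2,4)->(1,4) | p2:(4,0)->(5,0)
Step 2: p0:(0,5)->(0,4) | p1:(1,4)->(0,4) | p2:(5,0)->(5,1)->EXIT
Step 3: p0:(0,4)->(0,3)->EXIT | p1:(0,4)->(0,3)->EXIT | p2:escaped
Exit steps: [3, 3, 2]
First to escape: p2 at step 2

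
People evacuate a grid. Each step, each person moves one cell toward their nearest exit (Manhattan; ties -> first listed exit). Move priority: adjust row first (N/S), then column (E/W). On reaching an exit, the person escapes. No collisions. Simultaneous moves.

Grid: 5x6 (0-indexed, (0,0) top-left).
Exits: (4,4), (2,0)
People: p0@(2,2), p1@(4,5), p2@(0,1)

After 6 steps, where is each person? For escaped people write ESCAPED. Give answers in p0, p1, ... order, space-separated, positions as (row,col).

Step 1: p0:(2,2)->(2,1) | p1:(4,5)->(4,4)->EXIT | p2:(0,1)->(1,1)
Step 2: p0:(2,1)->(2,0)->EXIT | p1:escaped | p2:(1,1)->(2,1)
Step 3: p0:escaped | p1:escaped | p2:(2,1)->(2,0)->EXIT

ESCAPED ESCAPED ESCAPED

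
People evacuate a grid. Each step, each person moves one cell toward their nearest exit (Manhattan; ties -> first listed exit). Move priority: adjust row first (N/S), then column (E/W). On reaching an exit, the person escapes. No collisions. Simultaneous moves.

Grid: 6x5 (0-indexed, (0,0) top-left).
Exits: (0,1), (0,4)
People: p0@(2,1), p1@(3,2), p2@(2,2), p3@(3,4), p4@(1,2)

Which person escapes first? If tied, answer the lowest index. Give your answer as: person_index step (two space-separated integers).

Answer: 0 2

Derivation:
Step 1: p0:(2,1)->(1,1) | p1:(3,2)->(2,2) | p2:(2,2)->(1,2) | p3:(3,4)->(2,4) | p4:(1,2)->(0,2)
Step 2: p0:(1,1)->(0,1)->EXIT | p1:(2,2)->(1,2) | p2:(1,2)->(0,2) | p3:(2,4)->(1,4) | p4:(0,2)->(0,1)->EXIT
Step 3: p0:escaped | p1:(1,2)->(0,2) | p2:(0,2)->(0,1)->EXIT | p3:(1,4)->(0,4)->EXIT | p4:escaped
Step 4: p0:escaped | p1:(0,2)->(0,1)->EXIT | p2:escaped | p3:escaped | p4:escaped
Exit steps: [2, 4, 3, 3, 2]
First to escape: p0 at step 2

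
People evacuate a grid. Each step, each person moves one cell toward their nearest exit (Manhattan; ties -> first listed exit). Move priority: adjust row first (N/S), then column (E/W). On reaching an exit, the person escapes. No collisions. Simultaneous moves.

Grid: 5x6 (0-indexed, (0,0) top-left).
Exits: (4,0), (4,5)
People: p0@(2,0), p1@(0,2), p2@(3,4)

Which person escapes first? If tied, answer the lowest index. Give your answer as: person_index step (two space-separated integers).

Step 1: p0:(2,0)->(3,0) | p1:(0,2)->(1,2) | p2:(3,4)->(4,4)
Step 2: p0:(3,0)->(4,0)->EXIT | p1:(1,2)->(2,2) | p2:(4,4)->(4,5)->EXIT
Step 3: p0:escaped | p1:(2,2)->(3,2) | p2:escaped
Step 4: p0:escaped | p1:(3,2)->(4,2) | p2:escaped
Step 5: p0:escaped | p1:(4,2)->(4,1) | p2:escaped
Step 6: p0:escaped | p1:(4,1)->(4,0)->EXIT | p2:escaped
Exit steps: [2, 6, 2]
First to escape: p0 at step 2

Answer: 0 2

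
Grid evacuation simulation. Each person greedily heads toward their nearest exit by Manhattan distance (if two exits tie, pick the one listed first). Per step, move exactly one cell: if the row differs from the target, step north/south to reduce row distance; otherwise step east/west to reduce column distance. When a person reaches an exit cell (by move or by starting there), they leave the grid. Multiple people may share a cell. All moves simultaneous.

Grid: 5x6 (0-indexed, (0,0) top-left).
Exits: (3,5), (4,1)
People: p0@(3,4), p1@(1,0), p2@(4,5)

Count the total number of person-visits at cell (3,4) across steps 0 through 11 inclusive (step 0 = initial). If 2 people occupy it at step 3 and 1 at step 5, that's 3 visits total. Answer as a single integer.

Step 0: p0@(3,4) p1@(1,0) p2@(4,5) -> at (3,4): 1 [p0], cum=1
Step 1: p0@ESC p1@(2,0) p2@ESC -> at (3,4): 0 [-], cum=1
Step 2: p0@ESC p1@(3,0) p2@ESC -> at (3,4): 0 [-], cum=1
Step 3: p0@ESC p1@(4,0) p2@ESC -> at (3,4): 0 [-], cum=1
Step 4: p0@ESC p1@ESC p2@ESC -> at (3,4): 0 [-], cum=1
Total visits = 1

Answer: 1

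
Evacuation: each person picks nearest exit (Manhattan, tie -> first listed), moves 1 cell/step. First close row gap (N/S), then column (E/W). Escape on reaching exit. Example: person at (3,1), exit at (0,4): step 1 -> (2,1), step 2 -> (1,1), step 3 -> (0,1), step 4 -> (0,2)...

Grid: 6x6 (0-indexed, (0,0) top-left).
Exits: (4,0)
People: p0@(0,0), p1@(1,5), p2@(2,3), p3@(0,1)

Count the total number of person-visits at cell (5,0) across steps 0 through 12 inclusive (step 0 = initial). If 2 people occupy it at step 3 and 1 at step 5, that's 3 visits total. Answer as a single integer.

Step 0: p0@(0,0) p1@(1,5) p2@(2,3) p3@(0,1) -> at (5,0): 0 [-], cum=0
Step 1: p0@(1,0) p1@(2,5) p2@(3,3) p3@(1,1) -> at (5,0): 0 [-], cum=0
Step 2: p0@(2,0) p1@(3,5) p2@(4,3) p3@(2,1) -> at (5,0): 0 [-], cum=0
Step 3: p0@(3,0) p1@(4,5) p2@(4,2) p3@(3,1) -> at (5,0): 0 [-], cum=0
Step 4: p0@ESC p1@(4,4) p2@(4,1) p3@(4,1) -> at (5,0): 0 [-], cum=0
Step 5: p0@ESC p1@(4,3) p2@ESC p3@ESC -> at (5,0): 0 [-], cum=0
Step 6: p0@ESC p1@(4,2) p2@ESC p3@ESC -> at (5,0): 0 [-], cum=0
Step 7: p0@ESC p1@(4,1) p2@ESC p3@ESC -> at (5,0): 0 [-], cum=0
Step 8: p0@ESC p1@ESC p2@ESC p3@ESC -> at (5,0): 0 [-], cum=0
Total visits = 0

Answer: 0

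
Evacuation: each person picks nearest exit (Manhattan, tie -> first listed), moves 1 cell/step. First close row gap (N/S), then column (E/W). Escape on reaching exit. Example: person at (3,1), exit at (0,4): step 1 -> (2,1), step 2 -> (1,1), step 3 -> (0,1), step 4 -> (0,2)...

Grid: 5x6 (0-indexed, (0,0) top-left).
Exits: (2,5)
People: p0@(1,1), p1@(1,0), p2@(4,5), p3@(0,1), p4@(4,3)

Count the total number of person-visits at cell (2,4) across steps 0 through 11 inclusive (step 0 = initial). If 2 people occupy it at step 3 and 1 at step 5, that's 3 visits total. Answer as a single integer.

Answer: 4

Derivation:
Step 0: p0@(1,1) p1@(1,0) p2@(4,5) p3@(0,1) p4@(4,3) -> at (2,4): 0 [-], cum=0
Step 1: p0@(2,1) p1@(2,0) p2@(3,5) p3@(1,1) p4@(3,3) -> at (2,4): 0 [-], cum=0
Step 2: p0@(2,2) p1@(2,1) p2@ESC p3@(2,1) p4@(2,3) -> at (2,4): 0 [-], cum=0
Step 3: p0@(2,3) p1@(2,2) p2@ESC p3@(2,2) p4@(2,4) -> at (2,4): 1 [p4], cum=1
Step 4: p0@(2,4) p1@(2,3) p2@ESC p3@(2,3) p4@ESC -> at (2,4): 1 [p0], cum=2
Step 5: p0@ESC p1@(2,4) p2@ESC p3@(2,4) p4@ESC -> at (2,4): 2 [p1,p3], cum=4
Step 6: p0@ESC p1@ESC p2@ESC p3@ESC p4@ESC -> at (2,4): 0 [-], cum=4
Total visits = 4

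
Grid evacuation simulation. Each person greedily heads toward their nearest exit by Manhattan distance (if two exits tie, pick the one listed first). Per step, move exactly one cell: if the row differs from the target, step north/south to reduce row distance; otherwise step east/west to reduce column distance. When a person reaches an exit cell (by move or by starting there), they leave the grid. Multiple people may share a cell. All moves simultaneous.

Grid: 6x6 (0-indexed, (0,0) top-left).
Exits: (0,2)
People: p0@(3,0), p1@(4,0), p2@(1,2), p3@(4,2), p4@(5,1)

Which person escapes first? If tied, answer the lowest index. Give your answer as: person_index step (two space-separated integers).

Answer: 2 1

Derivation:
Step 1: p0:(3,0)->(2,0) | p1:(4,0)->(3,0) | p2:(1,2)->(0,2)->EXIT | p3:(4,2)->(3,2) | p4:(5,1)->(4,1)
Step 2: p0:(2,0)->(1,0) | p1:(3,0)->(2,0) | p2:escaped | p3:(3,2)->(2,2) | p4:(4,1)->(3,1)
Step 3: p0:(1,0)->(0,0) | p1:(2,0)->(1,0) | p2:escaped | p3:(2,2)->(1,2) | p4:(3,1)->(2,1)
Step 4: p0:(0,0)->(0,1) | p1:(1,0)->(0,0) | p2:escaped | p3:(1,2)->(0,2)->EXIT | p4:(2,1)->(1,1)
Step 5: p0:(0,1)->(0,2)->EXIT | p1:(0,0)->(0,1) | p2:escaped | p3:escaped | p4:(1,1)->(0,1)
Step 6: p0:escaped | p1:(0,1)->(0,2)->EXIT | p2:escaped | p3:escaped | p4:(0,1)->(0,2)->EXIT
Exit steps: [5, 6, 1, 4, 6]
First to escape: p2 at step 1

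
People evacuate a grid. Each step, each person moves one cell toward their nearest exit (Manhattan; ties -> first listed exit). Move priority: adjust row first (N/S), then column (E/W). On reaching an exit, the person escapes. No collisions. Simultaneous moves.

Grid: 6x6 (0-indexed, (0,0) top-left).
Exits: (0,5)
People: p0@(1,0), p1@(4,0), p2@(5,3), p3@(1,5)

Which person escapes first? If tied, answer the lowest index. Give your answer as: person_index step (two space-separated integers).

Step 1: p0:(1,0)->(0,0) | p1:(4,0)->(3,0) | p2:(5,3)->(4,3) | p3:(1,5)->(0,5)->EXIT
Step 2: p0:(0,0)->(0,1) | p1:(3,0)->(2,0) | p2:(4,3)->(3,3) | p3:escaped
Step 3: p0:(0,1)->(0,2) | p1:(2,0)->(1,0) | p2:(3,3)->(2,3) | p3:escaped
Step 4: p0:(0,2)->(0,3) | p1:(1,0)->(0,0) | p2:(2,3)->(1,3) | p3:escaped
Step 5: p0:(0,3)->(0,4) | p1:(0,0)->(0,1) | p2:(1,3)->(0,3) | p3:escaped
Step 6: p0:(0,4)->(0,5)->EXIT | p1:(0,1)->(0,2) | p2:(0,3)->(0,4) | p3:escaped
Step 7: p0:escaped | p1:(0,2)->(0,3) | p2:(0,4)->(0,5)->EXIT | p3:escaped
Step 8: p0:escaped | p1:(0,3)->(0,4) | p2:escaped | p3:escaped
Step 9: p0:escaped | p1:(0,4)->(0,5)->EXIT | p2:escaped | p3:escaped
Exit steps: [6, 9, 7, 1]
First to escape: p3 at step 1

Answer: 3 1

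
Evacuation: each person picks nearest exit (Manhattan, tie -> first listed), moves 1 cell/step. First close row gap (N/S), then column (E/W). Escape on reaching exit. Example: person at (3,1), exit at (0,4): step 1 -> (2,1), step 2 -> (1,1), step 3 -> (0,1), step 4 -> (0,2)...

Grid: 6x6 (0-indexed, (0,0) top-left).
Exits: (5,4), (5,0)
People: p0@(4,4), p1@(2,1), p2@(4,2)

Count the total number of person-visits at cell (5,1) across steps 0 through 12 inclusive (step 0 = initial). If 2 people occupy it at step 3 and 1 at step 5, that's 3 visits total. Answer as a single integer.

Step 0: p0@(4,4) p1@(2,1) p2@(4,2) -> at (5,1): 0 [-], cum=0
Step 1: p0@ESC p1@(3,1) p2@(5,2) -> at (5,1): 0 [-], cum=0
Step 2: p0@ESC p1@(4,1) p2@(5,3) -> at (5,1): 0 [-], cum=0
Step 3: p0@ESC p1@(5,1) p2@ESC -> at (5,1): 1 [p1], cum=1
Step 4: p0@ESC p1@ESC p2@ESC -> at (5,1): 0 [-], cum=1
Total visits = 1

Answer: 1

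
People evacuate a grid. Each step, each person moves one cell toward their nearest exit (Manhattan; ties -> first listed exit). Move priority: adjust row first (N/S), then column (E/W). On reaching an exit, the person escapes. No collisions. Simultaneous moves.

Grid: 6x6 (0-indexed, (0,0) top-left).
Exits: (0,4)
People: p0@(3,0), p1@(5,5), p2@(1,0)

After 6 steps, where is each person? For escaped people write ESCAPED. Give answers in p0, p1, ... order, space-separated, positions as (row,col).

Step 1: p0:(3,0)->(2,0) | p1:(5,5)->(4,5) | p2:(1,0)->(0,0)
Step 2: p0:(2,0)->(1,0) | p1:(4,5)->(3,5) | p2:(0,0)->(0,1)
Step 3: p0:(1,0)->(0,0) | p1:(3,5)->(2,5) | p2:(0,1)->(0,2)
Step 4: p0:(0,0)->(0,1) | p1:(2,5)->(1,5) | p2:(0,2)->(0,3)
Step 5: p0:(0,1)->(0,2) | p1:(1,5)->(0,5) | p2:(0,3)->(0,4)->EXIT
Step 6: p0:(0,2)->(0,3) | p1:(0,5)->(0,4)->EXIT | p2:escaped

(0,3) ESCAPED ESCAPED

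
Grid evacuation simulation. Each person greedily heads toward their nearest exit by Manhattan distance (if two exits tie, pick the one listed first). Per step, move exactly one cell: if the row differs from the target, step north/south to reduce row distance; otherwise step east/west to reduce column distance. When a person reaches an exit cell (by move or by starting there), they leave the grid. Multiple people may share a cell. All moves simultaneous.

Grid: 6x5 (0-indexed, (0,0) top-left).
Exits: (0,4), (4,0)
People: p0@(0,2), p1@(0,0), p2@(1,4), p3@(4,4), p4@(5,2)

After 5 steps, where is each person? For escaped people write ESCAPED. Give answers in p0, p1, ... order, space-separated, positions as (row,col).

Step 1: p0:(0,2)->(0,3) | p1:(0,0)->(0,1) | p2:(1,4)->(0,4)->EXIT | p3:(4,4)->(3,4) | p4:(5,2)->(4,2)
Step 2: p0:(0,3)->(0,4)->EXIT | p1:(0,1)->(0,2) | p2:escaped | p3:(3,4)->(2,4) | p4:(4,2)->(4,1)
Step 3: p0:escaped | p1:(0,2)->(0,3) | p2:escaped | p3:(2,4)->(1,4) | p4:(4,1)->(4,0)->EXIT
Step 4: p0:escaped | p1:(0,3)->(0,4)->EXIT | p2:escaped | p3:(1,4)->(0,4)->EXIT | p4:escaped

ESCAPED ESCAPED ESCAPED ESCAPED ESCAPED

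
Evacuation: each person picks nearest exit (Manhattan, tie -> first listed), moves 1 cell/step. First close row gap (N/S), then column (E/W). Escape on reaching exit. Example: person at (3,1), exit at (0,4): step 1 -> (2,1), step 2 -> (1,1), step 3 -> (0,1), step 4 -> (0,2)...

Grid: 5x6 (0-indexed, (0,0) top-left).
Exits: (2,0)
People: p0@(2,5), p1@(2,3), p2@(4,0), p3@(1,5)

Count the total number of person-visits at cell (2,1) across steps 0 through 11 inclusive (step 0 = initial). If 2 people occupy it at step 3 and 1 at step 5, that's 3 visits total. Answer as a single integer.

Step 0: p0@(2,5) p1@(2,3) p2@(4,0) p3@(1,5) -> at (2,1): 0 [-], cum=0
Step 1: p0@(2,4) p1@(2,2) p2@(3,0) p3@(2,5) -> at (2,1): 0 [-], cum=0
Step 2: p0@(2,3) p1@(2,1) p2@ESC p3@(2,4) -> at (2,1): 1 [p1], cum=1
Step 3: p0@(2,2) p1@ESC p2@ESC p3@(2,3) -> at (2,1): 0 [-], cum=1
Step 4: p0@(2,1) p1@ESC p2@ESC p3@(2,2) -> at (2,1): 1 [p0], cum=2
Step 5: p0@ESC p1@ESC p2@ESC p3@(2,1) -> at (2,1): 1 [p3], cum=3
Step 6: p0@ESC p1@ESC p2@ESC p3@ESC -> at (2,1): 0 [-], cum=3
Total visits = 3

Answer: 3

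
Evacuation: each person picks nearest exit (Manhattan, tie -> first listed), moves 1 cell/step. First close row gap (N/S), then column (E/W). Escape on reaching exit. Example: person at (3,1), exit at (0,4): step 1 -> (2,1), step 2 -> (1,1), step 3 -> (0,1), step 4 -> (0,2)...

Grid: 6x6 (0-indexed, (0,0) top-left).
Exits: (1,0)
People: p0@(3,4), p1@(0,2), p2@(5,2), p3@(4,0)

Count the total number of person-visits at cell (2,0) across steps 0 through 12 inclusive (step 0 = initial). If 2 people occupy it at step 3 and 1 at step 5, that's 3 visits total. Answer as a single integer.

Answer: 1

Derivation:
Step 0: p0@(3,4) p1@(0,2) p2@(5,2) p3@(4,0) -> at (2,0): 0 [-], cum=0
Step 1: p0@(2,4) p1@(1,2) p2@(4,2) p3@(3,0) -> at (2,0): 0 [-], cum=0
Step 2: p0@(1,4) p1@(1,1) p2@(3,2) p3@(2,0) -> at (2,0): 1 [p3], cum=1
Step 3: p0@(1,3) p1@ESC p2@(2,2) p3@ESC -> at (2,0): 0 [-], cum=1
Step 4: p0@(1,2) p1@ESC p2@(1,2) p3@ESC -> at (2,0): 0 [-], cum=1
Step 5: p0@(1,1) p1@ESC p2@(1,1) p3@ESC -> at (2,0): 0 [-], cum=1
Step 6: p0@ESC p1@ESC p2@ESC p3@ESC -> at (2,0): 0 [-], cum=1
Total visits = 1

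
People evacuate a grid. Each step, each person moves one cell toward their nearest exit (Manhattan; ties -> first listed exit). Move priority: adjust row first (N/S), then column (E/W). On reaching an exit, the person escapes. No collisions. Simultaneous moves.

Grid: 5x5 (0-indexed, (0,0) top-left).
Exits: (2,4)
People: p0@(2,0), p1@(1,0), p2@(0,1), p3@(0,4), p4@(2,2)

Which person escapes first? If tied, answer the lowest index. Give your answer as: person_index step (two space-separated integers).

Step 1: p0:(2,0)->(2,1) | p1:(1,0)->(2,0) | p2:(0,1)->(1,1) | p3:(0,4)->(1,4) | p4:(2,2)->(2,3)
Step 2: p0:(2,1)->(2,2) | p1:(2,0)->(2,1) | p2:(1,1)->(2,1) | p3:(1,4)->(2,4)->EXIT | p4:(2,3)->(2,4)->EXIT
Step 3: p0:(2,2)->(2,3) | p1:(2,1)->(2,2) | p2:(2,1)->(2,2) | p3:escaped | p4:escaped
Step 4: p0:(2,3)->(2,4)->EXIT | p1:(2,2)->(2,3) | p2:(2,2)->(2,3) | p3:escaped | p4:escaped
Step 5: p0:escaped | p1:(2,3)->(2,4)->EXIT | p2:(2,3)->(2,4)->EXIT | p3:escaped | p4:escaped
Exit steps: [4, 5, 5, 2, 2]
First to escape: p3 at step 2

Answer: 3 2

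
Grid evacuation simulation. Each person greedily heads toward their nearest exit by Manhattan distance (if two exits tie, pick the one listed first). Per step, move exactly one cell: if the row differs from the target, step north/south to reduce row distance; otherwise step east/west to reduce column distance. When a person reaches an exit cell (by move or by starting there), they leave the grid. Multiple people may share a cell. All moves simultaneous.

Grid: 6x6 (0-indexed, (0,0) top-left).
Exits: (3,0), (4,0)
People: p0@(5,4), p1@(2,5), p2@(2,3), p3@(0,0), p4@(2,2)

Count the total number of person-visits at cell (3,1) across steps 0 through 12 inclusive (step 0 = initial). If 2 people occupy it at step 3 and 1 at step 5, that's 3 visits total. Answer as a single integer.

Step 0: p0@(5,4) p1@(2,5) p2@(2,3) p3@(0,0) p4@(2,2) -> at (3,1): 0 [-], cum=0
Step 1: p0@(4,4) p1@(3,5) p2@(3,3) p3@(1,0) p4@(3,2) -> at (3,1): 0 [-], cum=0
Step 2: p0@(4,3) p1@(3,4) p2@(3,2) p3@(2,0) p4@(3,1) -> at (3,1): 1 [p4], cum=1
Step 3: p0@(4,2) p1@(3,3) p2@(3,1) p3@ESC p4@ESC -> at (3,1): 1 [p2], cum=2
Step 4: p0@(4,1) p1@(3,2) p2@ESC p3@ESC p4@ESC -> at (3,1): 0 [-], cum=2
Step 5: p0@ESC p1@(3,1) p2@ESC p3@ESC p4@ESC -> at (3,1): 1 [p1], cum=3
Step 6: p0@ESC p1@ESC p2@ESC p3@ESC p4@ESC -> at (3,1): 0 [-], cum=3
Total visits = 3

Answer: 3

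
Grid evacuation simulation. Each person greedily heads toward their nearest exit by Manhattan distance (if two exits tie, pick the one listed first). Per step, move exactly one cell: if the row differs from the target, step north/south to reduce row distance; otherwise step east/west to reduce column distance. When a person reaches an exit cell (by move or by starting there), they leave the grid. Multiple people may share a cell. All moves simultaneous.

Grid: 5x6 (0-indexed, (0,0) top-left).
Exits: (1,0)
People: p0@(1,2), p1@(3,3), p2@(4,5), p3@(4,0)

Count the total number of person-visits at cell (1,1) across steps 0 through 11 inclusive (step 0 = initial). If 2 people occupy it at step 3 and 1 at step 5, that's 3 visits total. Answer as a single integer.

Answer: 3

Derivation:
Step 0: p0@(1,2) p1@(3,3) p2@(4,5) p3@(4,0) -> at (1,1): 0 [-], cum=0
Step 1: p0@(1,1) p1@(2,3) p2@(3,5) p3@(3,0) -> at (1,1): 1 [p0], cum=1
Step 2: p0@ESC p1@(1,3) p2@(2,5) p3@(2,0) -> at (1,1): 0 [-], cum=1
Step 3: p0@ESC p1@(1,2) p2@(1,5) p3@ESC -> at (1,1): 0 [-], cum=1
Step 4: p0@ESC p1@(1,1) p2@(1,4) p3@ESC -> at (1,1): 1 [p1], cum=2
Step 5: p0@ESC p1@ESC p2@(1,3) p3@ESC -> at (1,1): 0 [-], cum=2
Step 6: p0@ESC p1@ESC p2@(1,2) p3@ESC -> at (1,1): 0 [-], cum=2
Step 7: p0@ESC p1@ESC p2@(1,1) p3@ESC -> at (1,1): 1 [p2], cum=3
Step 8: p0@ESC p1@ESC p2@ESC p3@ESC -> at (1,1): 0 [-], cum=3
Total visits = 3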